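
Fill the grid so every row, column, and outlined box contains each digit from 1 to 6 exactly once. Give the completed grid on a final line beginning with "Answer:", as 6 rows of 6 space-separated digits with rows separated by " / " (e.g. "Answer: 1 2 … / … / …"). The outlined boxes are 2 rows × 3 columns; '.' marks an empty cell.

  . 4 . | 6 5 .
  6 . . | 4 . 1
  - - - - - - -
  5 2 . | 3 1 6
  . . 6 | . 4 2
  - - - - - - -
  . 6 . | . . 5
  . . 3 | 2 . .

Step 1. [r2c3∈{2,5}] in col 3, 5 fits only at r2c3 ⇒ r2c3=5.
Step 2. [r2c2∈{3}] only 3 remains possible at r2c2. So r2c2=3.
Step 3. [r5c4∈{1}] r5c4 has the single candidate 1 ⇒ r5c4=1.
Step 4. [r1c3∈{1,2}] 1 has one home in col 3: r1c3 ⇒ r1c3=1.
Step 5. [r4c2∈{1}] r4c2's peers cover all but 1. So r4c2=1.
Step 6. [r5c3∈{2,4}] 2 has one home in col 3: r5c3. So r5c3=2.
Step 7. [r5c1∈{4}] r5c1's peers cover all but 4. So r5c1=4.
Step 8. [r1c1∈{2}] r1c1's peers cover all but 2. So r1c1=2.
Step 9. [r6c6∈{4}] r6c6's peers cover all but 4 ⇒ r6c6=4.
Step 10. [r4c1∈{3}] r4c1's peers cover all but 3, so r4c1=3.
Step 11. [r2c5∈{2}] r2c5 is down to just 2. So r2c5=2.
Step 12. [r5c5∈{3}] r5c5 is down to just 3, so r5c5=3.
Step 13. [r3c3∈{4}] only 4 remains possible at r3c3 ⇒ r3c3=4.
Step 14. [r6c5∈{6}] r6c5 is down to just 6, so r6c5=6.
Step 15. [r4c4∈{5}] r4c4's peers cover all but 5. So r4c4=5.
Step 16. [r6c1∈{1}] r6c1 is down to just 1 ⇒ r6c1=1.
Step 17. [r6c2∈{5}] r6c2's peers cover all but 5 ⇒ r6c2=5.
Step 18. [r1c6∈{3}] r1c6 has the single candidate 3, so r1c6=3.

Answer: 2 4 1 6 5 3 / 6 3 5 4 2 1 / 5 2 4 3 1 6 / 3 1 6 5 4 2 / 4 6 2 1 3 5 / 1 5 3 2 6 4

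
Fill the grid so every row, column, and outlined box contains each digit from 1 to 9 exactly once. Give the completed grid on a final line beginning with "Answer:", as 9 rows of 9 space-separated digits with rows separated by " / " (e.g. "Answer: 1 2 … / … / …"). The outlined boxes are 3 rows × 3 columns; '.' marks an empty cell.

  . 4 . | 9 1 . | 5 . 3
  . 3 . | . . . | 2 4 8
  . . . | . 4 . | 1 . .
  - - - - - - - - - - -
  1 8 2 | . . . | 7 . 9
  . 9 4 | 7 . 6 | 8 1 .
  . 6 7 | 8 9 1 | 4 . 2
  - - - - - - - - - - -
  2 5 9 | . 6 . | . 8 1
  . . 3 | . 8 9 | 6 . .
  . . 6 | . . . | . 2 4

Step 1. [r7c6∈{3,4,7}] across row 7, 7 lands solely at r7c6, so r7c6=7.
Step 2. [r2c6∈{5}] r2c6 is down to just 5. So r2c6=5.
Step 3. [r9c6∈{3}] nothing but 3 survives at r9c6 ⇒ r9c6=3.
Step 4. [r5c9∈{5}] only 5 remains possible at r5c9 ⇒ r5c9=5.
Step 5. [r3c9∈{6,7}] 6 has one home in col 9: r3c9. So r3c9=6.
Step 6. [r1c3∈{8}] r1c3's peers cover all but 8, so r1c3=8.
Step 7. [r8c4∈{1,2,4,5}] 2 has one home in row 8: r8c4 ⇒ r8c4=2.
Step 8. [r2c1∈{6,7,9}] r2c1 is the only open cell in row 2 admitting 9, so r2c1=9.
Step 9. [r8c9∈{7}] r8c9 has the single candidate 7. So r8c9=7.
Step 10. [r1c8∈{7}] r1c8 is down to just 7, so r1c8=7.
Step 11. [r6c8∈{3}] nothing but 3 survives at r6c8, so r6c8=3.
Step 12. [r9c5∈{5}] r9c5 is down to just 5, so r9c5=5.
Step 13. [r4c4∈{3,4,5}] in row 4, 5 fits only at r4c4 ⇒ r4c4=5.
Step 14. [r3c2∈{2,7}] r3c2 is the only open cell in col 2 admitting 2, so r3c2=2.
Step 15. [r9c2∈{1,7}] across col 2, 7 lands solely at r9c2. So r9c2=7.
Step 16. [r5c5∈{2,3}] in row 5, 2 fits only at r5c5 ⇒ r5c5=2.
Step 17. [r3c1∈{5,7}] 7 has one home in row 3: r3c1, so r3c1=7.
Step 18. [r1c6∈{2}] r1c6 is down to just 2, so r1c6=2.
Step 19. [r1c1∈{6}] r1c1 is down to just 6. So r1c1=6.
Step 20. [r2c4∈{6}] only 6 remains possible at r2c4, so r2c4=6.
Step 21. [r4c5∈{3}] r4c5 is down to just 3. So r4c5=3.
Step 22. [r8c1∈{4}] nothing but 4 survives at r8c1, so r8c1=4.
Step 23. [r3c4∈{3}] nothing but 3 survives at r3c4, so r3c4=3.
Step 24. [r3c3∈{5}] nothing but 5 survives at r3c3 ⇒ r3c3=5.
Step 25. [r2c3∈{1}] r2c3 is down to just 1 ⇒ r2c3=1.
Step 26. [r3c8∈{9}] r3c8's peers cover all but 9 ⇒ r3c8=9.
Step 27. [r7c4∈{4}] only 4 remains possible at r7c4 ⇒ r7c4=4.
Step 28. [r9c7∈{9}] r9c7 has the single candidate 9. So r9c7=9.
Step 29. [r7c7∈{3}] r7c7's peers cover all but 3 ⇒ r7c7=3.
Step 30. [r5c1∈{3}] r5c1 has the single candidate 3 ⇒ r5c1=3.
Step 31. [r6c1∈{5}] only 5 remains possible at r6c1. So r6c1=5.
Step 32. [r8c2∈{1}] r8c2 has the single candidate 1. So r8c2=1.
Step 33. [r2c5∈{7}] r2c5's peers cover all but 7 ⇒ r2c5=7.
Step 34. [r9c1∈{8}] r9c1's peers cover all but 8. So r9c1=8.
Step 35. [r3c6∈{8}] nothing but 8 survives at r3c6. So r3c6=8.
Step 36. [r4c8∈{6}] r4c8 has the single candidate 6 ⇒ r4c8=6.
Step 37. [r4c6∈{4}] nothing but 4 survives at r4c6. So r4c6=4.
Step 38. [r9c4∈{1}] r9c4 has the single candidate 1, so r9c4=1.
Step 39. [r8c8∈{5}] r8c8's peers cover all but 5. So r8c8=5.

Answer: 6 4 8 9 1 2 5 7 3 / 9 3 1 6 7 5 2 4 8 / 7 2 5 3 4 8 1 9 6 / 1 8 2 5 3 4 7 6 9 / 3 9 4 7 2 6 8 1 5 / 5 6 7 8 9 1 4 3 2 / 2 5 9 4 6 7 3 8 1 / 4 1 3 2 8 9 6 5 7 / 8 7 6 1 5 3 9 2 4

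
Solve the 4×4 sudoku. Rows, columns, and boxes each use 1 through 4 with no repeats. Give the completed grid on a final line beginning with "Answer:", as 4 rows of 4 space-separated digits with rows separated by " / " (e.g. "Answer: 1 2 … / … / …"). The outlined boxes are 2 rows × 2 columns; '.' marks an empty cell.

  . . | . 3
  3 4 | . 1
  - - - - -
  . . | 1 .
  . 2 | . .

Step 1. [r4c4∈{4}] r4c4's peers cover all but 4 ⇒ r4c4=4.
Step 2. [r1c1∈{1,2}] in col 1, 2 fits only at r1c1. So r1c1=2.
Step 3. [r2c3∈{2}] nothing but 2 survives at r2c3, so r2c3=2.
Step 4. [r4c3∈{3}] nothing but 3 survives at r4c3. So r4c3=3.
Step 5. [r3c1∈{4}] nothing but 4 survives at r3c1. So r3c1=4.
Step 6. [r3c4∈{2}] r3c4's peers cover all but 2, so r3c4=2.
Step 7. [r1c2∈{1}] only 1 remains possible at r1c2. So r1c2=1.
Step 8. [r1c3∈{4}] nothing but 4 survives at r1c3. So r1c3=4.
Step 9. [r3c2∈{3}] r3c2 has the single candidate 3. So r3c2=3.
Step 10. [r4c1∈{1}] r4c1's peers cover all but 1, so r4c1=1.

Answer: 2 1 4 3 / 3 4 2 1 / 4 3 1 2 / 1 2 3 4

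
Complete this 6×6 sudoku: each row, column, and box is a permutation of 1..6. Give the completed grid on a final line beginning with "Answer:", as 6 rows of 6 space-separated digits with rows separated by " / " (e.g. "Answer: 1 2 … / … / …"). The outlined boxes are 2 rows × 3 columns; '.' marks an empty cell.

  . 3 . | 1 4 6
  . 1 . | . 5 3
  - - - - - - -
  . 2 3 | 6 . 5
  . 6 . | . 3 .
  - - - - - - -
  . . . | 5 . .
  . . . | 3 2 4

Step 1. [r3c1∈{1,4}] r3c1 is the only open cell in row 3 admitting 4, so r3c1=4.
Step 2. [r5c6∈{1}] only 1 remains possible at r5c6, so r5c6=1.
Step 3. [r2c4∈{2}] r2c4's peers cover all but 2. So r2c4=2.
Step 4. [r2c1∈{6}] r2c1 has the single candidate 6 ⇒ r2c1=6.
Step 5. [r6c3∈{1,5,6}] row 6 places 6 nowhere but r6c3. So r6c3=6.
Step 6. [r6c1∈{1,5}] across row 6, 1 lands solely at r6c1 ⇒ r6c1=1.
Step 7. [r4c1∈{5}] r4c1's peers cover all but 5 ⇒ r4c1=5.
Step 8. [r1c1∈{2}] r1c1 is down to just 2, so r1c1=2.
Step 9. [r5c3∈{2,4}] in row 5, 2 fits only at r5c3 ⇒ r5c3=2.
Step 10. [r5c2∈{4}] r5c2 has the single candidate 4 ⇒ r5c2=4.
Step 11. [r4c4∈{4}] r4c4's peers cover all but 4 ⇒ r4c4=4.
Step 12. [r5c5∈{6}] nothing but 6 survives at r5c5. So r5c5=6.
Step 13. [r4c3∈{1}] r4c3's peers cover all but 1 ⇒ r4c3=1.
Step 14. [r6c2∈{5}] r6c2's peers cover all but 5. So r6c2=5.
Step 15. [r4c6∈{2}] r4c6 has the single candidate 2 ⇒ r4c6=2.
Step 16. [r2c3∈{4}] nothing but 4 survives at r2c3. So r2c3=4.
Step 17. [r1c3∈{5}] nothing but 5 survives at r1c3. So r1c3=5.
Step 18. [r3c5∈{1}] r3c5 is down to just 1 ⇒ r3c5=1.
Step 19. [r5c1∈{3}] nothing but 3 survives at r5c1, so r5c1=3.

Answer: 2 3 5 1 4 6 / 6 1 4 2 5 3 / 4 2 3 6 1 5 / 5 6 1 4 3 2 / 3 4 2 5 6 1 / 1 5 6 3 2 4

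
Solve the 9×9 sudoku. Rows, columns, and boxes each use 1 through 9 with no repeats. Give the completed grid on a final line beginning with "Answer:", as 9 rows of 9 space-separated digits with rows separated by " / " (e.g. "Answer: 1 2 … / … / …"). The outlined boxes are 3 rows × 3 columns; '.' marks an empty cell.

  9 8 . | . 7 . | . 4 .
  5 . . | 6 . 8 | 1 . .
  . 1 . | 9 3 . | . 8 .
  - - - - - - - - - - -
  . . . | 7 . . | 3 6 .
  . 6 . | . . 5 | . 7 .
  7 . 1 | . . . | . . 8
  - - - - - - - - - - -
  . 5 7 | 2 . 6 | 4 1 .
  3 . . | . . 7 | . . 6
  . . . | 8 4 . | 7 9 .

Step 1. [r2c5∈{2}] r2c5's peers cover all but 2 ⇒ r2c5=2.
Step 2. [r9c9∈{2,3,5}] in row 9, 5 fits only at r9c9. So r9c9=5.
Step 3. [r9c2∈{2}] r9c2 is down to just 2 ⇒ r9c2=2.
Step 4. [r3c6∈{4}] nothing but 4 survives at r3c6. So r3c6=4.
Step 5. [r2c8∈{3}] r2c8 has the single candidate 3 ⇒ r2c8=3.
Step 6. [r1c9∈{2}] r1c9 is down to just 2 ⇒ r1c9=2.
Step 7. [r6c2∈{3,4,9}] 3 has one home in col 2: r6c2, so r6c2=3.
Step 8. [r4c3∈{2,4,5,8,9}] r4c3 is the only open cell in row 4 admitting 5, so r4c3=5.
Step 9. [r7c5∈{9}] r7c5 has the single candidate 9 ⇒ r7c5=9.
Step 10. [r9c3∈{6}] r9c3 is down to just 6, so r9c3=6.
Step 11. [r1c6∈{1}] r1c6 is down to just 1 ⇒ r1c6=1.
Step 12. [r2c3∈{4}] r2c3 has the single candidate 4, so r2c3=4.
Step 13. [r2c9∈{7,9}] across row 2, 9 lands solely at r2c9. So r2c9=9.
Step 14. [r7c1∈{8}] nothing but 8 survives at r7c1. So r7c1=8.
Step 15. [r5c3∈{2,8,9}] r5c3 is the only open cell in col 3 admitting 8, so r5c3=8.
Step 16. [r5c5∈{1}] r5c5 has the single candidate 1. So r5c5=1.
Step 17. [r3c7∈{5,6}] r3c7 is the only open cell in row 3 admitting 5 ⇒ r3c7=5.
Step 18. [r5c9∈{4}] r5c9's peers cover all but 4 ⇒ r5c9=4.
Step 19. [r4c2∈{4,9}] box 4 places 9 nowhere but r4c2, so r4c2=9.
Step 20. [r5c1∈{2}] only 2 remains possible at r5c1, so r5c1=2.
Step 21. [r6c6∈{2,9}] r6c6 is the only open cell in col 6 admitting 9 ⇒ r6c6=9.
Step 22. [r8c8∈{2}] nothing but 2 survives at r8c8, so r8c8=2.
Step 23. [r8c4∈{1,5}] 1 has one home in row 8: r8c4. So r8c4=1.
Step 24. [r5c4∈{3}] nothing but 3 survives at r5c4. So r5c4=3.
Step 25. [r3c9∈{7}] nothing but 7 survives at r3c9, so r3c9=7.
Step 26. [r9c1∈{1}] nothing but 1 survives at r9c1 ⇒ r9c1=1.
Step 27. [r1c4∈{5}] only 5 remains possible at r1c4 ⇒ r1c4=5.
Step 28. [r1c3∈{3}] r1c3's peers cover all but 3. So r1c3=3.
Step 29. [r4c5∈{8}] only 8 remains possible at r4c5 ⇒ r4c5=8.
Step 30. [r4c9∈{1}] r4c9 is down to just 1, so r4c9=1.
Step 31. [r3c1∈{6}] nothing but 6 survives at r3c1 ⇒ r3c1=6.
Step 32. [r4c6∈{2}] nothing but 2 survives at r4c6 ⇒ r4c6=2.
Step 33. [r9c6∈{3}] r9c6 has the single candidate 3 ⇒ r9c6=3.
Step 34. [r2c2∈{7}] r2c2's peers cover all but 7, so r2c2=7.
Step 35. [r1c7∈{6}] r1c7 has the single candidate 6 ⇒ r1c7=6.
Step 36. [r6c7∈{2}] only 2 remains possible at r6c7 ⇒ r6c7=2.
Step 37. [r8c5∈{5}] r8c5 has the single candidate 5 ⇒ r8c5=5.
Step 38. [r6c5∈{6}] r6c5's peers cover all but 6, so r6c5=6.
Step 39. [r5c7∈{9}] r5c7 is down to just 9 ⇒ r5c7=9.
Step 40. [r8c3∈{9}] r8c3's peers cover all but 9. So r8c3=9.
Step 41. [r8c7∈{8}] r8c7 has the single candidate 8. So r8c7=8.
Step 42. [r7c9∈{3}] r7c9's peers cover all but 3 ⇒ r7c9=3.
Step 43. [r8c2∈{4}] nothing but 4 survives at r8c2 ⇒ r8c2=4.
Step 44. [r6c8∈{5}] r6c8 is down to just 5. So r6c8=5.
Step 45. [r3c3∈{2}] r3c3 has the single candidate 2. So r3c3=2.
Step 46. [r4c1∈{4}] r4c1's peers cover all but 4 ⇒ r4c1=4.
Step 47. [r6c4∈{4}] r6c4's peers cover all but 4. So r6c4=4.

Answer: 9 8 3 5 7 1 6 4 2 / 5 7 4 6 2 8 1 3 9 / 6 1 2 9 3 4 5 8 7 / 4 9 5 7 8 2 3 6 1 / 2 6 8 3 1 5 9 7 4 / 7 3 1 4 6 9 2 5 8 / 8 5 7 2 9 6 4 1 3 / 3 4 9 1 5 7 8 2 6 / 1 2 6 8 4 3 7 9 5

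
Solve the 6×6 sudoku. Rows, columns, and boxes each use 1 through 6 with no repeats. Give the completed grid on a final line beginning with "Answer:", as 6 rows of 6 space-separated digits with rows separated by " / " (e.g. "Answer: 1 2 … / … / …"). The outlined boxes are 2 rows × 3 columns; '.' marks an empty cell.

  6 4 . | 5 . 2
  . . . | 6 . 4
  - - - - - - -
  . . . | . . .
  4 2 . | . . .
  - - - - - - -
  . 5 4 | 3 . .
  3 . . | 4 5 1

Step 1. [r4c4∈{1}] r4c4 has the single candidate 1, so r4c4=1.
Step 2. [r3c5∈{2,3,4,6}] in row 3, 4 fits only at r3c5, so r3c5=4.
Step 3. [r5c1∈{1,2}] across row 5, 1 lands solely at r5c1, so r5c1=1.
Step 4. [r3c1∈{5}] only 5 remains possible at r3c1, so r3c1=5.
Step 5. [r5c6∈{6}] r5c6 is down to just 6. So r5c6=6.
Step 6. [r3c6∈{3}] r3c6 is down to just 3 ⇒ r3c6=3.
Step 7. [r2c2∈{1,3}] col 2 places 3 nowhere but r2c2, so r2c2=3.
Step 8. [r1c3∈{1}] r1c3's peers cover all but 1. So r1c3=1.
Step 9. [r3c3∈{6}] r3c3's peers cover all but 6. So r3c3=6.
Step 10. [r2c3∈{2,5}] 5 has one home in row 2: r2c3. So r2c3=5.
Step 11. [r4c3∈{3}] r4c3 is down to just 3, so r4c3=3.
Step 12. [r3c2∈{1}] only 1 remains possible at r3c2 ⇒ r3c2=1.
Step 13. [r5c5∈{2}] r5c5 has the single candidate 2 ⇒ r5c5=2.
Step 14. [r2c5∈{1}] nothing but 1 survives at r2c5 ⇒ r2c5=1.
Step 15. [r6c2∈{6}] only 6 remains possible at r6c2. So r6c2=6.
Step 16. [r6c3∈{2}] r6c3's peers cover all but 2. So r6c3=2.
Step 17. [r2c1∈{2}] r2c1 has the single candidate 2, so r2c1=2.
Step 18. [r3c4∈{2}] only 2 remains possible at r3c4, so r3c4=2.
Step 19. [r4c5∈{6}] nothing but 6 survives at r4c5 ⇒ r4c5=6.
Step 20. [r4c6∈{5}] r4c6 has the single candidate 5. So r4c6=5.
Step 21. [r1c5∈{3}] r1c5 has the single candidate 3. So r1c5=3.

Answer: 6 4 1 5 3 2 / 2 3 5 6 1 4 / 5 1 6 2 4 3 / 4 2 3 1 6 5 / 1 5 4 3 2 6 / 3 6 2 4 5 1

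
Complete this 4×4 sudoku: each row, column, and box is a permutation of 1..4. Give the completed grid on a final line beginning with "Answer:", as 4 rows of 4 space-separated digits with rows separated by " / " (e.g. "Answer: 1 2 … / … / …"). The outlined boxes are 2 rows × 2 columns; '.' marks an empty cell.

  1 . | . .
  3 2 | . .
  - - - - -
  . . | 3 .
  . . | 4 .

Step 1. [r3c1∈{2,4}] 4 has one home in col 1: r3c1 ⇒ r3c1=4.
Step 2. [r3c4∈{1,2}] 2 has one home in row 3: r3c4 ⇒ r3c4=2.
Step 3. [r2c4∈{1,4}] row 2 places 4 nowhere but r2c4 ⇒ r2c4=4.
Step 4. [r3c2∈{1}] r3c2 has the single candidate 1, so r3c2=1.
Step 5. [r4c4∈{1}] nothing but 1 survives at r4c4. So r4c4=1.
Step 6. [r4c2∈{3}] r4c2 is down to just 3. So r4c2=3.
Step 7. [r1c3∈{2}] r1c3 has the single candidate 2, so r1c3=2.
Step 8. [r4c1∈{2}] only 2 remains possible at r4c1 ⇒ r4c1=2.
Step 9. [r1c4∈{3}] r1c4 is down to just 3. So r1c4=3.
Step 10. [r2c3∈{1}] r2c3 has the single candidate 1 ⇒ r2c3=1.
Step 11. [r1c2∈{4}] r1c2 has the single candidate 4. So r1c2=4.

Answer: 1 4 2 3 / 3 2 1 4 / 4 1 3 2 / 2 3 4 1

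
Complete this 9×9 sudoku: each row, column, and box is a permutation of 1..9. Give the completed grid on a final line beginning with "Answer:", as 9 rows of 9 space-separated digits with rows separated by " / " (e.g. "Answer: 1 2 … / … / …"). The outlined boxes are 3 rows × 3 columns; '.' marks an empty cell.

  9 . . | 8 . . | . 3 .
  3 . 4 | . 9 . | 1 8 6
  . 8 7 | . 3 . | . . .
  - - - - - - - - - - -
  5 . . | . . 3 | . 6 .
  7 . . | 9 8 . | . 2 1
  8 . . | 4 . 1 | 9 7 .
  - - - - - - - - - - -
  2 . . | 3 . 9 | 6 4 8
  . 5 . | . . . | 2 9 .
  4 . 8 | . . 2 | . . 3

Step 1. [r1c3∈{1,2,5,6}] 5 has one home in col 3: r1c3 ⇒ r1c3=5.
Step 2. [r7c3∈{1}] r7c3's peers cover all but 1. So r7c3=1.
Step 3. [r8c1∈{6}] r8c1's peers cover all but 6 ⇒ r8c1=6.
Step 4. [r1c2∈{1,2,6}] r1c2 is the only open cell in box 1 admitting 6 ⇒ r1c2=6.
Step 5. [r1c5∈{1,2,4,7}] in row 1, 1 fits only at r1c5 ⇒ r1c5=1.
Step 6. [r8c9∈{7}] nothing but 7 survives at r8c9, so r8c9=7.
Step 7. [r3c8∈{5}] r3c8's peers cover all but 5 ⇒ r3c8=5.
Step 8. [r3c7∈{4}] only 4 remains possible at r3c7, so r3c7=4.
Step 9. [r7c5∈{5,7}] r7c5 is the only open cell in row 7 admitting 5 ⇒ r7c5=5.
Step 10. [r2c2∈{2}] r2c2 has the single candidate 2, so r2c2=2.
Step 11. [r5c6∈{5,6}] across box 5, 5 lands solely at r5c6. So r5c6=5.
Step 12. [r3c4∈{2,6}] across box 2, 2 lands solely at r3c4 ⇒ r3c4=2.
Step 13. [r6c5∈{2,6}] in box 5, 6 fits only at r6c5. So r6c5=6.
Step 14. [r6c2∈{3}] r6c2 is down to just 3, so r6c2=3.
Step 15. [r9c5∈{7}] nothing but 7 survives at r9c5 ⇒ r9c5=7.
Step 16. [r2c6∈{7}] nothing but 7 survives at r2c6. So r2c6=7.
Step 17. [r4c3∈{2,9}] 9 has one home in col 3: r4c3 ⇒ r4c3=9.
Step 18. [r4c2∈{1,4}] row 4 places 1 nowhere but r4c2, so r4c2=1.
Step 19. [r8c6∈{4,8}] across row 8, 8 lands solely at r8c6, so r8c6=8.
Step 20. [r9c4∈{1,6}] row 9 places 6 nowhere but r9c4 ⇒ r9c4=6.
Step 21. [r8c4∈{1}] r8c4 has the single candidate 1, so r8c4=1.
Step 22. [r4c7∈{8}] r4c7 has the single candidate 8 ⇒ r4c7=8.
Step 23. [r4c9∈{4}] r4c9 is down to just 4 ⇒ r4c9=4.
Step 24. [r1c7∈{7}] r1c7's peers cover all but 7. So r1c7=7.
Step 25. [r1c9∈{2}] r1c9's peers cover all but 2. So r1c9=2.
Step 26. [r9c8∈{1}] r9c8's peers cover all but 1 ⇒ r9c8=1.
Step 27. [r9c2∈{9}] only 9 remains possible at r9c2 ⇒ r9c2=9.
Step 28. [r1c6∈{4}] nothing but 4 survives at r1c6. So r1c6=4.
Step 29. [r4c5∈{2}] r4c5 has the single candidate 2. So r4c5=2.
Step 30. [r6c3∈{2}] r6c3's peers cover all but 2. So r6c3=2.
Step 31. [r3c1∈{1}] r3c1 has the single candidate 1. So r3c1=1.
Step 32. [r6c9∈{5}] r6c9 is down to just 5 ⇒ r6c9=5.
Step 33. [r8c3∈{3}] r8c3 is down to just 3. So r8c3=3.
Step 34. [r3c6∈{6}] only 6 remains possible at r3c6 ⇒ r3c6=6.
Step 35. [r2c4∈{5}] r2c4 is down to just 5, so r2c4=5.
Step 36. [r4c4∈{7}] only 7 remains possible at r4c4 ⇒ r4c4=7.
Step 37. [r7c2∈{7}] nothing but 7 survives at r7c2, so r7c2=7.
Step 38. [r3c9∈{9}] r3c9's peers cover all but 9, so r3c9=9.
Step 39. [r5c2∈{4}] r5c2 has the single candidate 4 ⇒ r5c2=4.
Step 40. [r5c3∈{6}] r5c3 is down to just 6, so r5c3=6.
Step 41. [r9c7∈{5}] r9c7's peers cover all but 5 ⇒ r9c7=5.
Step 42. [r5c7∈{3}] nothing but 3 survives at r5c7 ⇒ r5c7=3.
Step 43. [r8c5∈{4}] r8c5 is down to just 4. So r8c5=4.

Answer: 9 6 5 8 1 4 7 3 2 / 3 2 4 5 9 7 1 8 6 / 1 8 7 2 3 6 4 5 9 / 5 1 9 7 2 3 8 6 4 / 7 4 6 9 8 5 3 2 1 / 8 3 2 4 6 1 9 7 5 / 2 7 1 3 5 9 6 4 8 / 6 5 3 1 4 8 2 9 7 / 4 9 8 6 7 2 5 1 3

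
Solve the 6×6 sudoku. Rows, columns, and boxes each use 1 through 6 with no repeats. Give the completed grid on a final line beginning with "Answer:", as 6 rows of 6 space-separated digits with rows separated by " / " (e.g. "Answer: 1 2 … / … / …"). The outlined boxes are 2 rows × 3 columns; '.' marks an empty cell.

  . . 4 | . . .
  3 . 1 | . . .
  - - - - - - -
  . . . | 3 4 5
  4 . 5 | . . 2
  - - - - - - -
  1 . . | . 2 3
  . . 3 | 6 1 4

Step 1. [r2c6∈{6}] nothing but 6 survives at r2c6 ⇒ r2c6=6.
Step 2. [r2c5∈{5}] r2c5 has the single candidate 5, so r2c5=5.
Step 3. [r2c2∈{2}] nothing but 2 survives at r2c2. So r2c2=2.
Step 4. [r6c2∈{5}] only 5 remains possible at r6c2, so r6c2=5.
Step 5. [r1c2∈{6}] r1c2 has the single candidate 6. So r1c2=6.
Step 6. [r4c4∈{1}] r4c4 has the single candidate 1. So r4c4=1.
Step 7. [r3c1∈{2,6}] col 1 places 6 nowhere but r3c1. So r3c1=6.
Step 8. [r4c2∈{3}] r4c2 is down to just 3, so r4c2=3.
Step 9. [r1c6∈{1}] r1c6's peers cover all but 1, so r1c6=1.
Step 10. [r6c1∈{2}] r6c1's peers cover all but 2, so r6c1=2.
Step 11. [r2c4∈{4}] r2c4 is down to just 4 ⇒ r2c4=4.
Step 12. [r4c5∈{6}] r4c5's peers cover all but 6. So r4c5=6.
Step 13. [r5c4∈{5}] r5c4 is down to just 5 ⇒ r5c4=5.
Step 14. [r1c4∈{2}] r1c4 has the single candidate 2, so r1c4=2.
Step 15. [r1c5∈{3}] r1c5's peers cover all but 3. So r1c5=3.
Step 16. [r5c3∈{6}] only 6 remains possible at r5c3. So r5c3=6.
Step 17. [r5c2∈{4}] r5c2's peers cover all but 4. So r5c2=4.
Step 18. [r1c1∈{5}] nothing but 5 survives at r1c1 ⇒ r1c1=5.
Step 19. [r3c2∈{1}] nothing but 1 survives at r3c2 ⇒ r3c2=1.
Step 20. [r3c3∈{2}] r3c3 has the single candidate 2 ⇒ r3c3=2.

Answer: 5 6 4 2 3 1 / 3 2 1 4 5 6 / 6 1 2 3 4 5 / 4 3 5 1 6 2 / 1 4 6 5 2 3 / 2 5 3 6 1 4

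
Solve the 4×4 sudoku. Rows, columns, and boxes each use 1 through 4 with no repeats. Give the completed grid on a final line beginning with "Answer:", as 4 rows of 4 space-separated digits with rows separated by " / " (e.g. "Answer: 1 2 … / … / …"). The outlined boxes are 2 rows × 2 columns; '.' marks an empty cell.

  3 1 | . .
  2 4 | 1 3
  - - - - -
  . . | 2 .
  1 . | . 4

Step 1. [r3c2∈{3}] only 3 remains possible at r3c2. So r3c2=3.
Step 2. [r3c4∈{1}] nothing but 1 survives at r3c4 ⇒ r3c4=1.
Step 3. [r1c3∈{4}] only 4 remains possible at r1c3. So r1c3=4.
Step 4. [r4c2∈{2}] only 2 remains possible at r4c2 ⇒ r4c2=2.
Step 5. [r4c3∈{3}] only 3 remains possible at r4c3. So r4c3=3.
Step 6. [r3c1∈{4}] r3c1's peers cover all but 4. So r3c1=4.
Step 7. [r1c4∈{2}] nothing but 2 survives at r1c4 ⇒ r1c4=2.

Answer: 3 1 4 2 / 2 4 1 3 / 4 3 2 1 / 1 2 3 4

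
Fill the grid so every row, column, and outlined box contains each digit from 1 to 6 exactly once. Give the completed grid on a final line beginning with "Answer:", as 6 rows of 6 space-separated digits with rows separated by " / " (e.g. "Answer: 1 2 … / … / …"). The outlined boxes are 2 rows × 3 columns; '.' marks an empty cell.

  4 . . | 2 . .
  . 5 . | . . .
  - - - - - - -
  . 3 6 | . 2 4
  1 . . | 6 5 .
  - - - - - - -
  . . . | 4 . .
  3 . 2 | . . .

Step 1. [r2c4∈{1,3}] in col 4, 3 fits only at r2c4, so r2c4=3.
Step 2. [r2c3∈{1}] r2c3's peers cover all but 1 ⇒ r2c3=1.
Step 3. [r2c6∈{6}] r2c6 is down to just 6, so r2c6=6.
Step 4. [r5c1∈{5,6}] across col 1, 6 lands solely at r5c1, so r5c1=6.
Step 5. [r5c6∈{1,2,3,5}] 2 has one home in row 5: r5c6. So r5c6=2.
Step 6. [r1c5∈{1}] only 1 remains possible at r1c5, so r1c5=1.
Step 7. [r6c6∈{1,5}] 1 has one home in col 6: r6c6, so r6c6=1.
Step 8. [r4c3∈{4}] r4c3's peers cover all but 4, so r4c3=4.
Step 9. [r3c4∈{1}] r3c4 is down to just 1 ⇒ r3c4=1.
Step 10. [r1c3∈{3}] r1c3 is down to just 3. So r1c3=3.
Step 11. [r6c5∈{6}] nothing but 6 survives at r6c5 ⇒ r6c5=6.
Step 12. [r5c2∈{1}] r5c2 has the single candidate 1. So r5c2=1.
Step 13. [r2c1∈{2}] r2c1 has the single candidate 2, so r2c1=2.
Step 14. [r6c2∈{4}] r6c2 is down to just 4. So r6c2=4.
Step 15. [r1c6∈{5}] r1c6's peers cover all but 5. So r1c6=5.
Step 16. [r5c3∈{5}] r5c3 has the single candidate 5 ⇒ r5c3=5.
Step 17. [r6c4∈{5}] r6c4 is down to just 5. So r6c4=5.
Step 18. [r2c5∈{4}] only 4 remains possible at r2c5 ⇒ r2c5=4.
Step 19. [r1c2∈{6}] r1c2 is down to just 6 ⇒ r1c2=6.
Step 20. [r5c5∈{3}] r5c5 is down to just 3 ⇒ r5c5=3.
Step 21. [r4c2∈{2}] r4c2 has the single candidate 2 ⇒ r4c2=2.
Step 22. [r4c6∈{3}] r4c6 is down to just 3, so r4c6=3.
Step 23. [r3c1∈{5}] nothing but 5 survives at r3c1 ⇒ r3c1=5.

Answer: 4 6 3 2 1 5 / 2 5 1 3 4 6 / 5 3 6 1 2 4 / 1 2 4 6 5 3 / 6 1 5 4 3 2 / 3 4 2 5 6 1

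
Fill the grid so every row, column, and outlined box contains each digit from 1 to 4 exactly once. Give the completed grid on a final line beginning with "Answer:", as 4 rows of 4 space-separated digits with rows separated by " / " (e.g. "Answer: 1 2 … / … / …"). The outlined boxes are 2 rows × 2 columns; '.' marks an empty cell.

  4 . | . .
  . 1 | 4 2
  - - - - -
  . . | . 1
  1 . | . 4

Step 1. [r3c1∈{2,3}] 2 has one home in col 1: r3c1. So r3c1=2.
Step 2. [r3c3∈{3}] nothing but 3 survives at r3c3. So r3c3=3.
Step 3. [r4c2∈{3}] r4c2's peers cover all but 3 ⇒ r4c2=3.
Step 4. [r1c3∈{1}] nothing but 1 survives at r1c3 ⇒ r1c3=1.
Step 5. [r2c1∈{3}] nothing but 3 survives at r2c1 ⇒ r2c1=3.
Step 6. [r1c4∈{3}] only 3 remains possible at r1c4 ⇒ r1c4=3.
Step 7. [r1c2∈{2}] nothing but 2 survives at r1c2 ⇒ r1c2=2.
Step 8. [r3c2∈{4}] nothing but 4 survives at r3c2, so r3c2=4.
Step 9. [r4c3∈{2}] r4c3 is down to just 2, so r4c3=2.

Answer: 4 2 1 3 / 3 1 4 2 / 2 4 3 1 / 1 3 2 4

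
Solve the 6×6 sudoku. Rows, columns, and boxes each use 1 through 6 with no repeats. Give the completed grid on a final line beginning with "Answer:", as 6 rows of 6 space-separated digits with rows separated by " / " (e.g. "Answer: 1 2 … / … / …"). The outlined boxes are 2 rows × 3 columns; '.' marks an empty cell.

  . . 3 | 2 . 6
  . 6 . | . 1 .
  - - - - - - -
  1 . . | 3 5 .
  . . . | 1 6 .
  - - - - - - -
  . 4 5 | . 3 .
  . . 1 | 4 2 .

Step 1. [r3c2∈{2}] r3c2 has the single candidate 2 ⇒ r3c2=2.
Step 2. [r4c3∈{4}] r4c3 is down to just 4 ⇒ r4c3=4.
Step 3. [r2c6∈{3,4,5}] row 2 places 3 nowhere but r2c6, so r2c6=3.
Step 4. [r2c1∈{2,4,5}] 4 has one home in row 2: r2c1 ⇒ r2c1=4.
Step 5. [r6c1∈{3,6}] 6 has one home in row 6: r6c1. So r6c1=6.
Step 6. [r1c1∈{5}] only 5 remains possible at r1c1, so r1c1=5.
Step 7. [r6c2∈{3}] nothing but 3 survives at r6c2, so r6c2=3.
Step 8. [r4c1∈{3}] r4c1 has the single candidate 3 ⇒ r4c1=3.
Step 9. [r1c5∈{4}] nothing but 4 survives at r1c5, so r1c5=4.
Step 10. [r2c4∈{5}] nothing but 5 survives at r2c4, so r2c4=5.
Step 11. [r4c2∈{5}] r4c2's peers cover all but 5, so r4c2=5.
Step 12. [r4c6∈{2}] nothing but 2 survives at r4c6. So r4c6=2.
Step 13. [r3c6∈{4}] r3c6 has the single candidate 4. So r3c6=4.
Step 14. [r6c6∈{5}] r6c6 has the single candidate 5 ⇒ r6c6=5.
Step 15. [r5c1∈{2}] r5c1 is down to just 2. So r5c1=2.
Step 16. [r5c4∈{6}] only 6 remains possible at r5c4. So r5c4=6.
Step 17. [r2c3∈{2}] nothing but 2 survives at r2c3 ⇒ r2c3=2.
Step 18. [r3c3∈{6}] r3c3 has the single candidate 6. So r3c3=6.
Step 19. [r1c2∈{1}] r1c2 has the single candidate 1, so r1c2=1.
Step 20. [r5c6∈{1}] r5c6 has the single candidate 1. So r5c6=1.

Answer: 5 1 3 2 4 6 / 4 6 2 5 1 3 / 1 2 6 3 5 4 / 3 5 4 1 6 2 / 2 4 5 6 3 1 / 6 3 1 4 2 5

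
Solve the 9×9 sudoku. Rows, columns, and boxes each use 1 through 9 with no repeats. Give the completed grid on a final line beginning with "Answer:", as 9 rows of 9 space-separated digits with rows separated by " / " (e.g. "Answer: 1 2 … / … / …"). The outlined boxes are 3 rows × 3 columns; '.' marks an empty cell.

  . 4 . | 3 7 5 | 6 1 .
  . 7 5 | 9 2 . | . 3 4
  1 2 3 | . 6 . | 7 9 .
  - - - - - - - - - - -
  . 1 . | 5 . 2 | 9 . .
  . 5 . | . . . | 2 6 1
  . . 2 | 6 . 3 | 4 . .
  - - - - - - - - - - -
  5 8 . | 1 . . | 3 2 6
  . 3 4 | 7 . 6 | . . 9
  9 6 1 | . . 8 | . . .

Step 1. [r1c1∈{8}] r1c1 has the single candidate 8. So r1c1=8.
Step 2. [r6c1∈{7}] r6c1 has the single candidate 7. So r6c1=7.
Step 3. [r9c7∈{5}] only 5 remains possible at r9c7, so r9c7=5.
Step 4. [r8c8∈{8}] only 8 remains possible at r8c8. So r8c8=8.
Step 5. [r3c6∈{4}] r3c6 has the single candidate 4, so r3c6=4.
Step 6. [r7c5∈{4,9}] across row 7, 4 lands solely at r7c5 ⇒ r7c5=4.
Step 7. [r4c5∈{8}] nothing but 8 survives at r4c5, so r4c5=8.
Step 8. [r4c1∈{3,4,6}] in row 4, 4 fits only at r4c1 ⇒ r4c1=4.
Step 9. [r5c5∈{9}] r5c5's peers cover all but 9, so r5c5=9.
Step 10. [r3c9∈{5,8}] in row 3, 5 fits only at r3c9 ⇒ r3c9=5.
Step 11. [r9c9∈{7}] r9c9 is down to just 7, so r9c9=7.
Step 12. [r4c8∈{7}] r4c8's peers cover all but 7 ⇒ r4c8=7.
Step 13. [r7c6∈{9}] r7c6 has the single candidate 9. So r7c6=9.
Step 14. [r2c1∈{6}] r2c1's peers cover all but 6 ⇒ r2c1=6.
Step 15. [r8c5∈{5}] r8c5 is down to just 5, so r8c5=5.
Step 16. [r6c5∈{1}] r6c5 has the single candidate 1 ⇒ r6c5=1.
Step 17. [r6c2∈{9}] r6c2 is down to just 9. So r6c2=9.
Step 18. [r9c5∈{3}] r9c5 has the single candidate 3. So r9c5=3.
Step 19. [r2c6∈{1}] r2c6's peers cover all but 1 ⇒ r2c6=1.
Step 20. [r6c8∈{5}] r6c8 is down to just 5 ⇒ r6c8=5.
Step 21. [r5c4∈{4}] r5c4 is down to just 4. So r5c4=4.
Step 22. [r4c9∈{3}] r4c9 has the single candidate 3. So r4c9=3.
Step 23. [r1c9∈{2}] r1c9's peers cover all but 2, so r1c9=2.
Step 24. [r5c3∈{8}] r5c3 is down to just 8. So r5c3=8.
Step 25. [r3c4∈{8}] r3c4's peers cover all but 8 ⇒ r3c4=8.
Step 26. [r6c9∈{8}] r6c9 has the single candidate 8, so r6c9=8.
Step 27. [r5c6∈{7}] r5c6 has the single candidate 7, so r5c6=7.
Step 28. [r2c7∈{8}] r2c7 has the single candidate 8, so r2c7=8.
Step 29. [r4c3∈{6}] r4c3 has the single candidate 6, so r4c3=6.
Step 30. [r9c4∈{2}] r9c4's peers cover all but 2 ⇒ r9c4=2.
Step 31. [r9c8∈{4}] only 4 remains possible at r9c8 ⇒ r9c8=4.
Step 32. [r8c1∈{2}] r8c1 has the single candidate 2, so r8c1=2.
Step 33. [r7c3∈{7}] r7c3 has the single candidate 7. So r7c3=7.
Step 34. [r5c1∈{3}] only 3 remains possible at r5c1 ⇒ r5c1=3.
Step 35. [r8c7∈{1}] nothing but 1 survives at r8c7, so r8c7=1.
Step 36. [r1c3∈{9}] r1c3 is down to just 9, so r1c3=9.

Answer: 8 4 9 3 7 5 6 1 2 / 6 7 5 9 2 1 8 3 4 / 1 2 3 8 6 4 7 9 5 / 4 1 6 5 8 2 9 7 3 / 3 5 8 4 9 7 2 6 1 / 7 9 2 6 1 3 4 5 8 / 5 8 7 1 4 9 3 2 6 / 2 3 4 7 5 6 1 8 9 / 9 6 1 2 3 8 5 4 7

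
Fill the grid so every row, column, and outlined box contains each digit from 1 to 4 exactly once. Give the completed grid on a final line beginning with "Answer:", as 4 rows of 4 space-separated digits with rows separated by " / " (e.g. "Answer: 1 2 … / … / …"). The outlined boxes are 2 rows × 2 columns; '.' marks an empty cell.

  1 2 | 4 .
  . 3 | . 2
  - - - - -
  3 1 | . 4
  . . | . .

Step 1. [r4c3∈{1,2,3}] in col 3, 3 fits only at r4c3 ⇒ r4c3=3.
Step 2. [r4c1∈{2,4}] row 4 places 2 nowhere but r4c1. So r4c1=2.
Step 3. [r4c2∈{4}] r4c2's peers cover all but 4 ⇒ r4c2=4.
Step 4. [r4c4∈{1}] only 1 remains possible at r4c4. So r4c4=1.
Step 5. [r1c4∈{3}] nothing but 3 survives at r1c4, so r1c4=3.
Step 6. [r3c3∈{2}] nothing but 2 survives at r3c3 ⇒ r3c3=2.
Step 7. [r2c3∈{1}] r2c3's peers cover all but 1 ⇒ r2c3=1.
Step 8. [r2c1∈{4}] r2c1 has the single candidate 4, so r2c1=4.

Answer: 1 2 4 3 / 4 3 1 2 / 3 1 2 4 / 2 4 3 1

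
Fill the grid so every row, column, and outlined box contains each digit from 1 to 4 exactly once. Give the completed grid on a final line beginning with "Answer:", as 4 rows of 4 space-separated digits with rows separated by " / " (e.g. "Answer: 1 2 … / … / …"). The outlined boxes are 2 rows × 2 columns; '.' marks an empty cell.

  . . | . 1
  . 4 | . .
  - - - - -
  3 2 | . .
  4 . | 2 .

Step 1. [r2c3∈{3}] only 3 remains possible at r2c3, so r2c3=3.
Step 2. [r1c1∈{2}] r1c1's peers cover all but 2 ⇒ r1c1=2.
Step 3. [r3c3∈{1,4}] row 3 places 1 nowhere but r3c3 ⇒ r3c3=1.
Step 4. [r2c4∈{2}] nothing but 2 survives at r2c4 ⇒ r2c4=2.
Step 5. [r4c2∈{1}] r4c2's peers cover all but 1. So r4c2=1.
Step 6. [r1c3∈{4}] r1c3 has the single candidate 4. So r1c3=4.
Step 7. [r2c1∈{1}] r2c1 is down to just 1. So r2c1=1.
Step 8. [r4c4∈{3}] r4c4 is down to just 3. So r4c4=3.
Step 9. [r3c4∈{4}] r3c4 is down to just 4. So r3c4=4.
Step 10. [r1c2∈{3}] r1c2 has the single candidate 3. So r1c2=3.

Answer: 2 3 4 1 / 1 4 3 2 / 3 2 1 4 / 4 1 2 3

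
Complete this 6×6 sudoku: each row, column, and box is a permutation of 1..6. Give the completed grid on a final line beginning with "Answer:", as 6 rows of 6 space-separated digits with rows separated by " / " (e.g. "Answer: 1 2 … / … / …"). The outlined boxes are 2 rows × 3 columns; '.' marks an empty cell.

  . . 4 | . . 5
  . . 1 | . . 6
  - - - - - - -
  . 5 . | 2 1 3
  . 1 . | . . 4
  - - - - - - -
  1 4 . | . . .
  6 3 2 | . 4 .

Step 1. [r2c2∈{2}] r2c2 is down to just 2 ⇒ r2c2=2.
Step 2. [r2c5∈{3}] only 3 remains possible at r2c5. So r2c5=3.
Step 3. [r6c4∈{1,5}] across row 6, 5 lands solely at r6c4. So r6c4=5.
Step 4. [r4c4∈{6}] only 6 remains possible at r4c4 ⇒ r4c4=6.
Step 5. [r4c1∈{2,3}] across row 4, 2 lands solely at r4c1, so r4c1=2.
Step 6. [r1c5∈{2}] r1c5 is down to just 2 ⇒ r1c5=2.
Step 7. [r3c1∈{4}] r3c1's peers cover all but 4 ⇒ r3c1=4.
Step 8. [r1c2∈{6}] r1c2's peers cover all but 6 ⇒ r1c2=6.
Step 9. [r5c3∈{5}] r5c3's peers cover all but 5 ⇒ r5c3=5.
Step 10. [r5c6∈{2}] r5c6 is down to just 2, so r5c6=2.
Step 11. [r6c6∈{1}] r6c6's peers cover all but 1, so r6c6=1.
Step 12. [r3c3∈{6}] nothing but 6 survives at r3c3. So r3c3=6.
Step 13. [r2c1∈{5}] r2c1's peers cover all but 5. So r2c1=5.
Step 14. [r1c4∈{1}] r1c4 has the single candidate 1. So r1c4=1.
Step 15. [r4c3∈{3}] r4c3 has the single candidate 3 ⇒ r4c3=3.
Step 16. [r5c5∈{6}] only 6 remains possible at r5c5 ⇒ r5c5=6.
Step 17. [r4c5∈{5}] nothing but 5 survives at r4c5, so r4c5=5.
Step 18. [r1c1∈{3}] only 3 remains possible at r1c1 ⇒ r1c1=3.
Step 19. [r2c4∈{4}] only 4 remains possible at r2c4. So r2c4=4.
Step 20. [r5c4∈{3}] only 3 remains possible at r5c4 ⇒ r5c4=3.

Answer: 3 6 4 1 2 5 / 5 2 1 4 3 6 / 4 5 6 2 1 3 / 2 1 3 6 5 4 / 1 4 5 3 6 2 / 6 3 2 5 4 1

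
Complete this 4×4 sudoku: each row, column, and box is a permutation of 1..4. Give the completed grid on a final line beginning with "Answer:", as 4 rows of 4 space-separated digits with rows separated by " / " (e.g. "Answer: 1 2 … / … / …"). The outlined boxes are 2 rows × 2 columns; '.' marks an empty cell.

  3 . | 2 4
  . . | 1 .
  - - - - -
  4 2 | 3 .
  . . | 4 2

Step 1. [r4c1∈{1}] r4c1 is down to just 1, so r4c1=1.
Step 2. [r2c2∈{4}] only 4 remains possible at r2c2 ⇒ r2c2=4.
Step 3. [r2c4∈{3}] nothing but 3 survives at r2c4, so r2c4=3.
Step 4. [r1c2∈{1}] only 1 remains possible at r1c2. So r1c2=1.
Step 5. [r2c1∈{2}] only 2 remains possible at r2c1. So r2c1=2.
Step 6. [r3c4∈{1}] r3c4 has the single candidate 1 ⇒ r3c4=1.
Step 7. [r4c2∈{3}] nothing but 3 survives at r4c2, so r4c2=3.

Answer: 3 1 2 4 / 2 4 1 3 / 4 2 3 1 / 1 3 4 2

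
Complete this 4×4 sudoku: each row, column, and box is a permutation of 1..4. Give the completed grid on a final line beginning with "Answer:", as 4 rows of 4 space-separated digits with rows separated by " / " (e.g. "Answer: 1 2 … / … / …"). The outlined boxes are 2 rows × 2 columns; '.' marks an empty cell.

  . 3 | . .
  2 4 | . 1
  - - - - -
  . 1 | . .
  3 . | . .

Step 1. [r3c4∈{2,3,4}] 3 has one home in col 4: r3c4 ⇒ r3c4=3.
Step 2. [r3c3∈{2,4}] in row 3, 2 fits only at r3c3 ⇒ r3c3=2.
Step 3. [r4c4∈{4}] r4c4 is down to just 4, so r4c4=4.
Step 4. [r1c4∈{2}] r1c4 is down to just 2, so r1c4=2.
Step 5. [r1c1∈{1}] r1c1 is down to just 1. So r1c1=1.
Step 6. [r3c1∈{4}] nothing but 4 survives at r3c1, so r3c1=4.
Step 7. [r2c3∈{3}] r2c3 has the single candidate 3. So r2c3=3.
Step 8. [r4c2∈{2}] only 2 remains possible at r4c2, so r4c2=2.
Step 9. [r1c3∈{4}] r1c3 is down to just 4. So r1c3=4.
Step 10. [r4c3∈{1}] r4c3 has the single candidate 1 ⇒ r4c3=1.

Answer: 1 3 4 2 / 2 4 3 1 / 4 1 2 3 / 3 2 1 4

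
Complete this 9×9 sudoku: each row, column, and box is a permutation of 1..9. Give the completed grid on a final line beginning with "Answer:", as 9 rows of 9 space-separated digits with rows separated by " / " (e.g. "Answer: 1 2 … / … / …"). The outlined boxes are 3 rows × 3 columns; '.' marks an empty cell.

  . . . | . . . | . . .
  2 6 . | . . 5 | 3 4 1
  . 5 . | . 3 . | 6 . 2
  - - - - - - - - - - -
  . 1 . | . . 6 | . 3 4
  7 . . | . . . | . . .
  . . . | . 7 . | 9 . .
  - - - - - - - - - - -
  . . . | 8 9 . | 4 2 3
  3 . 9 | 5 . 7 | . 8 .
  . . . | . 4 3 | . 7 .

Step 1. [r7c6∈{1}] only 1 remains possible at r7c6, so r7c6=1.
Step 2. [r2c4∈{7,9}] across row 2, 9 lands solely at r2c4, so r2c4=9.
Step 3. [r4c4∈{2}] only 2 remains possible at r4c4. So r4c4=2.
Step 4. [r1c9∈{5,7,8,9}] r1c9 is the only open cell in col 9 admitting 7 ⇒ r1c9=7.
Step 5. [r1c7∈{5,8}] r1c7 is the only open cell in box 3 admitting 8, so r1c7=8.
Step 6. [r4c1∈{5,8,9}] in row 4, 9 fits only at r4c1, so r4c1=9.
Step 7. [r9c4∈{6}] r9c4's peers cover all but 6, so r9c4=6.
Step 8. [r5c7∈{1,2,5}] in col 7, 2 fits only at r5c7. So r5c7=2.
Step 9. [r2c5∈{8}] r2c5's peers cover all but 8. So r2c5=8.
Step 10. [r4c3∈{5,8}] across row 4, 8 lands solely at r4c3 ⇒ r4c3=8.
Step 11. [r3c6∈{4}] r3c6 has the single candidate 4 ⇒ r3c6=4.
Step 12. [r1c4∈{1}] r1c4 is down to just 1 ⇒ r1c4=1.
Step 13. [r8c2∈{2,4}] in row 8, 4 fits only at r8c2. So r8c2=4.
Step 14. [r5c2∈{3}] r5c2 has the single candidate 3, so r5c2=3.
Step 15. [r1c8∈{5,9}] row 1 places 5 nowhere but r1c8. So r1c8=5.
Step 16. [r1c1∈{4}] only 4 remains possible at r1c1 ⇒ r1c1=4.
Step 17. [r3c1∈{1,8}] 8 has one home in row 3: r3c1 ⇒ r3c1=8.
Step 18. [r9c1∈{1,5}] in col 1, 1 fits only at r9c1 ⇒ r9c1=1.
Step 19. [r9c7∈{5}] r9c7's peers cover all but 5. So r9c7=5.
Step 20. [r6c6∈{8}] r6c6's peers cover all but 8. So r6c6=8.
Step 21. [r6c8∈{1,6}] row 6 places 1 nowhere but r6c8 ⇒ r6c8=1.
Step 22. [r5c8∈{6}] r5c8 has the single candidate 6. So r5c8=6.
Step 23. [r6c9∈{5}] r6c9's peers cover all but 5 ⇒ r6c9=5.
Step 24. [r5c3∈{4,5}] across box 4, 5 lands solely at r5c3, so r5c3=5.
Step 25. [r6c3∈{2,4,6}] r6c3 is the only open cell in col 3 admitting 4 ⇒ r6c3=4.
Step 26. [r2c3∈{7}] r2c3 has the single candidate 7. So r2c3=7.
Step 27. [r8c5∈{2}] r8c5 is down to just 2. So r8c5=2.
Step 28. [r7c1∈{5,6}] across row 7, 5 lands solely at r7c1 ⇒ r7c1=5.
Step 29. [r9c2∈{2,8}] across row 9, 8 lands solely at r9c2. So r9c2=8.
Step 30. [r1c2∈{9}] r1c2 is down to just 9 ⇒ r1c2=9.
Step 31. [r5c6∈{9}] r5c6 is down to just 9 ⇒ r5c6=9.
Step 32. [r5c5∈{1}] r5c5's peers cover all but 1 ⇒ r5c5=1.
Step 33. [r3c4∈{7}] r3c4 is down to just 7. So r3c4=7.
Step 34. [r4c7∈{7}] only 7 remains possible at r4c7 ⇒ r4c7=7.
Step 35. [r1c3∈{3}] only 3 remains possible at r1c3. So r1c3=3.
Step 36. [r6c2∈{2}] r6c2's peers cover all but 2 ⇒ r6c2=2.
Step 37. [r5c9∈{8}] r5c9 is down to just 8 ⇒ r5c9=8.
Step 38. [r5c4∈{4}] r5c4 is down to just 4, so r5c4=4.
Step 39. [r3c3∈{1}] r3c3 has the single candidate 1, so r3c3=1.
Step 40. [r9c3∈{2}] only 2 remains possible at r9c3, so r9c3=2.
Step 41. [r6c4∈{3}] r6c4 has the single candidate 3, so r6c4=3.
Step 42. [r8c9∈{6}] only 6 remains possible at r8c9, so r8c9=6.
Step 43. [r4c5∈{5}] r4c5's peers cover all but 5, so r4c5=5.
Step 44. [r3c8∈{9}] r3c8's peers cover all but 9. So r3c8=9.
Step 45. [r9c9∈{9}] r9c9 is down to just 9. So r9c9=9.
Step 46. [r8c7∈{1}] only 1 remains possible at r8c7. So r8c7=1.
Step 47. [r1c6∈{2}] r1c6's peers cover all but 2. So r1c6=2.
Step 48. [r1c5∈{6}] only 6 remains possible at r1c5, so r1c5=6.
Step 49. [r6c1∈{6}] r6c1's peers cover all but 6, so r6c1=6.
Step 50. [r7c2∈{7}] nothing but 7 survives at r7c2, so r7c2=7.
Step 51. [r7c3∈{6}] r7c3 is down to just 6, so r7c3=6.

Answer: 4 9 3 1 6 2 8 5 7 / 2 6 7 9 8 5 3 4 1 / 8 5 1 7 3 4 6 9 2 / 9 1 8 2 5 6 7 3 4 / 7 3 5 4 1 9 2 6 8 / 6 2 4 3 7 8 9 1 5 / 5 7 6 8 9 1 4 2 3 / 3 4 9 5 2 7 1 8 6 / 1 8 2 6 4 3 5 7 9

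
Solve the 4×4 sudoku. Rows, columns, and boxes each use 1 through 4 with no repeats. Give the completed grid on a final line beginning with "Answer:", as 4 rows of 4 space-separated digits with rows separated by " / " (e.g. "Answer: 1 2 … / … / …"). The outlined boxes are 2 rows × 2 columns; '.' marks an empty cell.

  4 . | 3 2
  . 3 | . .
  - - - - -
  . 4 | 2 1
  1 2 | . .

Step 1. [r4c3∈{4}] r4c3 is down to just 4. So r4c3=4.
Step 2. [r4c4∈{3}] r4c4 has the single candidate 3 ⇒ r4c4=3.
Step 3. [r2c4∈{4}] only 4 remains possible at r2c4 ⇒ r2c4=4.
Step 4. [r2c3∈{1}] only 1 remains possible at r2c3, so r2c3=1.
Step 5. [r2c1∈{2}] r2c1's peers cover all but 2. So r2c1=2.
Step 6. [r3c1∈{3}] r3c1 is down to just 3. So r3c1=3.
Step 7. [r1c2∈{1}] nothing but 1 survives at r1c2, so r1c2=1.

Answer: 4 1 3 2 / 2 3 1 4 / 3 4 2 1 / 1 2 4 3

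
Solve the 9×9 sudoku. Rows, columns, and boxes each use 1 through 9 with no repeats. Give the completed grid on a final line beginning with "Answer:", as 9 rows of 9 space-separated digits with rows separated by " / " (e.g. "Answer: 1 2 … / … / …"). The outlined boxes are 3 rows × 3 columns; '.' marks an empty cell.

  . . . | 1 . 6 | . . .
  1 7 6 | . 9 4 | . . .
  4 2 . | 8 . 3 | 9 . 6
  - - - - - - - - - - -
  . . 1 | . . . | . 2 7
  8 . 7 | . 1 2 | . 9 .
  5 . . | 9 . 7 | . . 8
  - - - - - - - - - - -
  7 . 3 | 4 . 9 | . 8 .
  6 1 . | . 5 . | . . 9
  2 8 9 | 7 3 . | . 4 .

Step 1. [r6c8∈{1,3,6}] across col 8, 6 lands solely at r6c8, so r6c8=6.
Step 2. [r2c4∈{2,5}] box 2 places 5 nowhere but r2c4. So r2c4=5.
Step 3. [r2c8∈{3}] r2c8's peers cover all but 3, so r2c8=3.
Step 4. [r5c9∈{3,4,5}] across col 9, 3 lands solely at r5c9 ⇒ r5c9=3.
Step 5. [r5c7∈{4,5}] across row 5, 5 lands solely at r5c7. So r5c7=5.
Step 6. [r1c5∈{2,7}] across box 2, 2 lands solely at r1c5. So r1c5=2.
Step 7. [r6c2∈{3,4}] across row 6, 3 lands solely at r6c2, so r6c2=3.
Step 8. [r4c7∈{4}] r4c7's peers cover all but 4 ⇒ r4c7=4.
Step 9. [r9c9∈{1,5}] in row 9, 5 fits only at r9c9, so r9c9=5.
Step 10. [r8c8∈{7}] nothing but 7 survives at r8c8. So r8c8=7.
Step 11. [r5c4∈{6}] nothing but 6 survives at r5c4. So r5c4=6.
Step 12. [r1c8∈{5}] r1c8's peers cover all but 5, so r1c8=5.
Step 13. [r7c9∈{1,2}] 1 has one home in col 9: r7c9 ⇒ r7c9=1.
Step 14. [r7c7∈{2,6}] in row 7, 2 fits only at r7c7. So r7c7=2.
Step 15. [r1c2∈{9}] r1c2 is down to just 9. So r1c2=9.
Step 16. [r1c3∈{8}] r1c3 is down to just 8. So r1c3=8.
Step 17. [r5c2∈{4}] nothing but 4 survives at r5c2. So r5c2=4.
Step 18. [r4c5∈{8}] r4c5's peers cover all but 8. So r4c5=8.
Step 19. [r3c5∈{7}] nothing but 7 survives at r3c5. So r3c5=7.
Step 20. [r4c1∈{9}] r4c1 has the single candidate 9, so r4c1=9.
Step 21. [r7c5∈{6}] r7c5 is down to just 6. So r7c5=6.
Step 22. [r2c7∈{8}] r2c7 is down to just 8. So r2c7=8.
Step 23. [r6c7∈{1}] only 1 remains possible at r6c7 ⇒ r6c7=1.
Step 24. [r9c7∈{6}] r9c7 is down to just 6 ⇒ r9c7=6.
Step 25. [r1c9∈{4}] nothing but 4 survives at r1c9 ⇒ r1c9=4.
Step 26. [r3c3∈{5}] nothing but 5 survives at r3c3. So r3c3=5.
Step 27. [r8c7∈{3}] nothing but 3 survives at r8c7 ⇒ r8c7=3.
Step 28. [r4c2∈{6}] nothing but 6 survives at r4c2, so r4c2=6.
Step 29. [r6c3∈{2}] nothing but 2 survives at r6c3 ⇒ r6c3=2.
Step 30. [r6c5∈{4}] only 4 remains possible at r6c5. So r6c5=4.
Step 31. [r7c2∈{5}] r7c2 is down to just 5, so r7c2=5.
Step 32. [r9c6∈{1}] r9c6 is down to just 1 ⇒ r9c6=1.
Step 33. [r3c8∈{1}] nothing but 1 survives at r3c8 ⇒ r3c8=1.
Step 34. [r8c4∈{2}] r8c4's peers cover all but 2. So r8c4=2.
Step 35. [r1c1∈{3}] r1c1 has the single candidate 3 ⇒ r1c1=3.
Step 36. [r8c3∈{4}] r8c3's peers cover all but 4 ⇒ r8c3=4.
Step 37. [r1c7∈{7}] r1c7 has the single candidate 7 ⇒ r1c7=7.
Step 38. [r4c4∈{3}] r4c4 is down to just 3, so r4c4=3.
Step 39. [r8c6∈{8}] only 8 remains possible at r8c6 ⇒ r8c6=8.
Step 40. [r4c6∈{5}] r4c6 has the single candidate 5, so r4c6=5.
Step 41. [r2c9∈{2}] nothing but 2 survives at r2c9. So r2c9=2.

Answer: 3 9 8 1 2 6 7 5 4 / 1 7 6 5 9 4 8 3 2 / 4 2 5 8 7 3 9 1 6 / 9 6 1 3 8 5 4 2 7 / 8 4 7 6 1 2 5 9 3 / 5 3 2 9 4 7 1 6 8 / 7 5 3 4 6 9 2 8 1 / 6 1 4 2 5 8 3 7 9 / 2 8 9 7 3 1 6 4 5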